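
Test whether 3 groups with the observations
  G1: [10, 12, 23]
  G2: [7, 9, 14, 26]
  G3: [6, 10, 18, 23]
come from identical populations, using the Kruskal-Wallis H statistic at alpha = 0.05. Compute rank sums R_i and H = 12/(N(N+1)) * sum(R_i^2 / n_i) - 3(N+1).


Step 1: Combine all N = 11 observations and assign midranks.
sorted (value, group, rank): (6,G3,1), (7,G2,2), (9,G2,3), (10,G1,4.5), (10,G3,4.5), (12,G1,6), (14,G2,7), (18,G3,8), (23,G1,9.5), (23,G3,9.5), (26,G2,11)
Step 2: Sum ranks within each group.
R_1 = 20 (n_1 = 3)
R_2 = 23 (n_2 = 4)
R_3 = 23 (n_3 = 4)
Step 3: H = 12/(N(N+1)) * sum(R_i^2/n_i) - 3(N+1)
     = 12/(11*12) * (20^2/3 + 23^2/4 + 23^2/4) - 3*12
     = 0.090909 * 397.833 - 36
     = 0.166667.
Step 4: Ties present; correction factor C = 1 - 12/(11^3 - 11) = 0.990909. Corrected H = 0.166667 / 0.990909 = 0.168196.
Step 5: Under H0, H ~ chi^2(2); p-value = 0.919341.
Step 6: alpha = 0.05. fail to reject H0.

H = 0.1682, df = 2, p = 0.919341, fail to reject H0.


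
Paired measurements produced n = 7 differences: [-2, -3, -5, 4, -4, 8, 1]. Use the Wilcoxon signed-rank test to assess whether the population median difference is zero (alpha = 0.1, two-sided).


Step 1: Drop any zero differences (none here) and take |d_i|.
|d| = [2, 3, 5, 4, 4, 8, 1]
Step 2: Midrank |d_i| (ties get averaged ranks).
ranks: |2|->2, |3|->3, |5|->6, |4|->4.5, |4|->4.5, |8|->7, |1|->1
Step 3: Attach original signs; sum ranks with positive sign and with negative sign.
W+ = 4.5 + 7 + 1 = 12.5
W- = 2 + 3 + 6 + 4.5 = 15.5
(Check: W+ + W- = 28 should equal n(n+1)/2 = 28.)
Step 4: Test statistic W = min(W+, W-) = 12.5.
Step 5: Ties in |d|, so use the tie-corrected normal approximation.
        E[W] = n(n+1)/4 = 7*8/4 = 14.
        Tie groups: |d|=4 (t=2); sum(t^3 - t) = 6.
        Var[W] = n(n+1)(2n+1)/24 - sum(t^3-t)/48 = 840/24 - 6/48 = 34.875.
        z = (W - E[W]) / sqrt(Var[W]) = (12.5 - 14) / 5.9055 = -0.2540.
        Two-sided p = 2*Phi(z) = 0.799495.
Step 6: alpha = 0.1. fail to reject H0.

W+ = 12.5, W- = 15.5, W = min = 12.5, p = 0.799495, fail to reject H0.


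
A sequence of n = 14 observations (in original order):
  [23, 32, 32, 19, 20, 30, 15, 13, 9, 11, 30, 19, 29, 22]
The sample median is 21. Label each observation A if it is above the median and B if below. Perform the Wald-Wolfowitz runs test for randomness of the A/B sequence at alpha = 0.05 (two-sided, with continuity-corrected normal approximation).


Step 1: Compute median = 21; label A = above, B = below.
Labels in order: AAABBABBBBABAA  (n_A = 7, n_B = 7)
Step 2: Count runs R = 7.
Step 3: Under H0 (random ordering), E[R] = 2*n_A*n_B/(n_A+n_B) + 1 = 2*7*7/14 + 1 = 8.0000.
        Var[R] = 2*n_A*n_B*(2*n_A*n_B - n_A - n_B) / ((n_A+n_B)^2 * (n_A+n_B-1)) = 8232/2548 = 3.2308.
        SD[R] = 1.7974.
Step 4: Continuity-corrected z = (R + 0.5 - E[R]) / SD[R] = (7 + 0.5 - 8.0000) / 1.7974 = -0.2782.
Step 5: Two-sided p-value via normal approximation = 2*(1 - Phi(|z|)) = 0.780879.
Step 6: alpha = 0.05. fail to reject H0.

R = 7, z = -0.2782, p = 0.780879, fail to reject H0.


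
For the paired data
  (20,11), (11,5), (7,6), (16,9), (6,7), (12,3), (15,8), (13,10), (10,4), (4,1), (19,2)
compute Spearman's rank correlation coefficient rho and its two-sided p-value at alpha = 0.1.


Step 1: Rank x and y separately (midranks; no ties here).
rank(x): 20->11, 11->5, 7->3, 16->9, 6->2, 12->6, 15->8, 13->7, 10->4, 4->1, 19->10
rank(y): 11->11, 5->5, 6->6, 9->9, 7->7, 3->3, 8->8, 10->10, 4->4, 1->1, 2->2
Step 2: d_i = R_x(i) - R_y(i); compute d_i^2.
  (11-11)^2=0, (5-5)^2=0, (3-6)^2=9, (9-9)^2=0, (2-7)^2=25, (6-3)^2=9, (8-8)^2=0, (7-10)^2=9, (4-4)^2=0, (1-1)^2=0, (10-2)^2=64
sum(d^2) = 116.
Step 3: rho = 1 - 6*116 / (11*(11^2 - 1)) = 1 - 696/1320 = 0.472727.
Step 4: Under H0, t = rho * sqrt((n-2)/(1-rho^2)) = 1.6094 ~ t(9).
Step 5: Two-sided p-value from the t-distribution with 9 df = 0.141999.
Step 6: alpha = 0.1. fail to reject H0.

rho = 0.4727, p = 0.141999, fail to reject H0 at alpha = 0.1.


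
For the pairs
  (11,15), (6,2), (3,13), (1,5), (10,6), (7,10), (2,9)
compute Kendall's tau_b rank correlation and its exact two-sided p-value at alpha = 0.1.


Step 1: Enumerate the 21 unordered pairs (i,j) with i<j and classify each by sign(x_j-x_i) * sign(y_j-y_i).
  (1,2):dx=-5,dy=-13->C; (1,3):dx=-8,dy=-2->C; (1,4):dx=-10,dy=-10->C; (1,5):dx=-1,dy=-9->C
  (1,6):dx=-4,dy=-5->C; (1,7):dx=-9,dy=-6->C; (2,3):dx=-3,dy=+11->D; (2,4):dx=-5,dy=+3->D
  (2,5):dx=+4,dy=+4->C; (2,6):dx=+1,dy=+8->C; (2,7):dx=-4,dy=+7->D; (3,4):dx=-2,dy=-8->C
  (3,5):dx=+7,dy=-7->D; (3,6):dx=+4,dy=-3->D; (3,7):dx=-1,dy=-4->C; (4,5):dx=+9,dy=+1->C
  (4,6):dx=+6,dy=+5->C; (4,7):dx=+1,dy=+4->C; (5,6):dx=-3,dy=+4->D; (5,7):dx=-8,dy=+3->D
  (6,7):dx=-5,dy=-1->C
Step 2: C = 14, D = 7, total pairs = 21.
Step 3: tau = (C - D)/(n(n-1)/2) = (14 - 7)/21 = 0.333333.
Step 4: Exact two-sided p-value (enumerate n! = 5040 permutations of y under H0): p = 0.381349.
Step 5: alpha = 0.1. fail to reject H0.

tau_b = 0.3333 (C=14, D=7), p = 0.381349, fail to reject H0.


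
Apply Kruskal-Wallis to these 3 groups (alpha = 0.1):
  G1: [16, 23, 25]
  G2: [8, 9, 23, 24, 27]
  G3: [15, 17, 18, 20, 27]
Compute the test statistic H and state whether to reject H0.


Step 1: Combine all N = 13 observations and assign midranks.
sorted (value, group, rank): (8,G2,1), (9,G2,2), (15,G3,3), (16,G1,4), (17,G3,5), (18,G3,6), (20,G3,7), (23,G1,8.5), (23,G2,8.5), (24,G2,10), (25,G1,11), (27,G2,12.5), (27,G3,12.5)
Step 2: Sum ranks within each group.
R_1 = 23.5 (n_1 = 3)
R_2 = 34 (n_2 = 5)
R_3 = 33.5 (n_3 = 5)
Step 3: H = 12/(N(N+1)) * sum(R_i^2/n_i) - 3(N+1)
     = 12/(13*14) * (23.5^2/3 + 34^2/5 + 33.5^2/5) - 3*14
     = 0.065934 * 639.733 - 42
     = 0.180220.
Step 4: Ties present; correction factor C = 1 - 12/(13^3 - 13) = 0.994505. Corrected H = 0.180220 / 0.994505 = 0.181215.
Step 5: Under H0, H ~ chi^2(2); p-value = 0.913376.
Step 6: alpha = 0.1. fail to reject H0.

H = 0.1812, df = 2, p = 0.913376, fail to reject H0.


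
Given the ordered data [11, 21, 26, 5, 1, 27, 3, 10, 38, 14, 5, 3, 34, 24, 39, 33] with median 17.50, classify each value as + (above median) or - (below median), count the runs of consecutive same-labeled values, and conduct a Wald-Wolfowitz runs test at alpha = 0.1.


Step 1: Compute median = 17.50; label A = above, B = below.
Labels in order: BAABBABBABBBAAAA  (n_A = 8, n_B = 8)
Step 2: Count runs R = 8.
Step 3: Under H0 (random ordering), E[R] = 2*n_A*n_B/(n_A+n_B) + 1 = 2*8*8/16 + 1 = 9.0000.
        Var[R] = 2*n_A*n_B*(2*n_A*n_B - n_A - n_B) / ((n_A+n_B)^2 * (n_A+n_B-1)) = 14336/3840 = 3.7333.
        SD[R] = 1.9322.
Step 4: Continuity-corrected z = (R + 0.5 - E[R]) / SD[R] = (8 + 0.5 - 9.0000) / 1.9322 = -0.2588.
Step 5: Two-sided p-value via normal approximation = 2*(1 - Phi(|z|)) = 0.795809.
Step 6: alpha = 0.1. fail to reject H0.

R = 8, z = -0.2588, p = 0.795809, fail to reject H0.


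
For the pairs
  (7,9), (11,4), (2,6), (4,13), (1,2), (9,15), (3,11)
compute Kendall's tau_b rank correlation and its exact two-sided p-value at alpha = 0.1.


Step 1: Enumerate the 21 unordered pairs (i,j) with i<j and classify each by sign(x_j-x_i) * sign(y_j-y_i).
  (1,2):dx=+4,dy=-5->D; (1,3):dx=-5,dy=-3->C; (1,4):dx=-3,dy=+4->D; (1,5):dx=-6,dy=-7->C
  (1,6):dx=+2,dy=+6->C; (1,7):dx=-4,dy=+2->D; (2,3):dx=-9,dy=+2->D; (2,4):dx=-7,dy=+9->D
  (2,5):dx=-10,dy=-2->C; (2,6):dx=-2,dy=+11->D; (2,7):dx=-8,dy=+7->D; (3,4):dx=+2,dy=+7->C
  (3,5):dx=-1,dy=-4->C; (3,6):dx=+7,dy=+9->C; (3,7):dx=+1,dy=+5->C; (4,5):dx=-3,dy=-11->C
  (4,6):dx=+5,dy=+2->C; (4,7):dx=-1,dy=-2->C; (5,6):dx=+8,dy=+13->C; (5,7):dx=+2,dy=+9->C
  (6,7):dx=-6,dy=-4->C
Step 2: C = 14, D = 7, total pairs = 21.
Step 3: tau = (C - D)/(n(n-1)/2) = (14 - 7)/21 = 0.333333.
Step 4: Exact two-sided p-value (enumerate n! = 5040 permutations of y under H0): p = 0.381349.
Step 5: alpha = 0.1. fail to reject H0.

tau_b = 0.3333 (C=14, D=7), p = 0.381349, fail to reject H0.


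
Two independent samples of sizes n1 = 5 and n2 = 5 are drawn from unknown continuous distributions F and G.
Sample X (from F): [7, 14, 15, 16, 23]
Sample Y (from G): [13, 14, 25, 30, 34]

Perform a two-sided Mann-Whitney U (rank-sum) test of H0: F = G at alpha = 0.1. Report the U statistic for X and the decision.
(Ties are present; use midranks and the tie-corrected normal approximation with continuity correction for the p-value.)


Step 1: Combine and sort all 10 observations; assign midranks.
sorted (value, group): (7,X), (13,Y), (14,X), (14,Y), (15,X), (16,X), (23,X), (25,Y), (30,Y), (34,Y)
ranks: 7->1, 13->2, 14->3.5, 14->3.5, 15->5, 16->6, 23->7, 25->8, 30->9, 34->10
Step 2: Rank sum for X: R1 = 1 + 3.5 + 5 + 6 + 7 = 22.5.
Step 3: U_X = R1 - n1(n1+1)/2 = 22.5 - 5*6/2 = 22.5 - 15 = 7.5.
       U_Y = n1*n2 - U_X = 25 - 7.5 = 17.5.
Step 4: Ties are present, so use the tie-corrected normal approximation (with continuity correction) for the p-value.
Step 5: p-value = 0.345742; compare to alpha = 0.1. fail to reject H0.

U_X = 7.5, p = 0.345742, fail to reject H0 at alpha = 0.1.


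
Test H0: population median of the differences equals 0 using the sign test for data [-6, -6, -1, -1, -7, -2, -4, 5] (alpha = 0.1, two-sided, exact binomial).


Step 1: Discard zero differences. Original n = 8; n_eff = number of nonzero differences = 8.
Nonzero differences (with sign): -6, -6, -1, -1, -7, -2, -4, +5
Step 2: Count signs: positive = 1, negative = 7.
Step 3: Under H0: P(positive) = 0.5, so the number of positives S ~ Bin(8, 0.5).
Step 4: Two-sided exact p-value = sum of Bin(8,0.5) probabilities at or below the observed probability = 0.070312.
Step 5: alpha = 0.1. reject H0.

n_eff = 8, pos = 1, neg = 7, p = 0.070312, reject H0.


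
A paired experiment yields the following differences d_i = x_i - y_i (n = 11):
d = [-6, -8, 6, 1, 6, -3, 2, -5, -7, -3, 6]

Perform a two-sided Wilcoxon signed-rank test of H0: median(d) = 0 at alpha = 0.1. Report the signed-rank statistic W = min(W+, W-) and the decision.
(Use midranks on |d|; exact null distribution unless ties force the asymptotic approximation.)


Step 1: Drop any zero differences (none here) and take |d_i|.
|d| = [6, 8, 6, 1, 6, 3, 2, 5, 7, 3, 6]
Step 2: Midrank |d_i| (ties get averaged ranks).
ranks: |6|->7.5, |8|->11, |6|->7.5, |1|->1, |6|->7.5, |3|->3.5, |2|->2, |5|->5, |7|->10, |3|->3.5, |6|->7.5
Step 3: Attach original signs; sum ranks with positive sign and with negative sign.
W+ = 7.5 + 1 + 7.5 + 2 + 7.5 = 25.5
W- = 7.5 + 11 + 3.5 + 5 + 10 + 3.5 = 40.5
(Check: W+ + W- = 66 should equal n(n+1)/2 = 66.)
Step 4: Test statistic W = min(W+, W-) = 25.5.
Step 5: Ties in |d|, so use the tie-corrected normal approximation.
        E[W] = n(n+1)/4 = 11*12/4 = 33.
        Tie groups: |d|=3 (t=2), |d|=6 (t=4); sum(t^3 - t) = 66.
        Var[W] = n(n+1)(2n+1)/24 - sum(t^3-t)/48 = 3036/24 - 66/48 = 125.125.
        z = (W - E[W]) / sqrt(Var[W]) = (25.5 - 33) / 11.1859 = -0.6705.
        Two-sided p = 2*Phi(z) = 0.502549.
Step 6: alpha = 0.1. fail to reject H0.

W+ = 25.5, W- = 40.5, W = min = 25.5, p = 0.502549, fail to reject H0.


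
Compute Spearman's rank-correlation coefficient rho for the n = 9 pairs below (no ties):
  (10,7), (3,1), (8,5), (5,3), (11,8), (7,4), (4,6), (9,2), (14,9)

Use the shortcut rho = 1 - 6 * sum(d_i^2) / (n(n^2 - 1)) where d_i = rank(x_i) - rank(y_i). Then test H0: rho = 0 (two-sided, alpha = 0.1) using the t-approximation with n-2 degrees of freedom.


Step 1: Rank x and y separately (midranks; no ties here).
rank(x): 10->7, 3->1, 8->5, 5->3, 11->8, 7->4, 4->2, 9->6, 14->9
rank(y): 7->7, 1->1, 5->5, 3->3, 8->8, 4->4, 6->6, 2->2, 9->9
Step 2: d_i = R_x(i) - R_y(i); compute d_i^2.
  (7-7)^2=0, (1-1)^2=0, (5-5)^2=0, (3-3)^2=0, (8-8)^2=0, (4-4)^2=0, (2-6)^2=16, (6-2)^2=16, (9-9)^2=0
sum(d^2) = 32.
Step 3: rho = 1 - 6*32 / (9*(9^2 - 1)) = 1 - 192/720 = 0.733333.
Step 4: Under H0, t = rho * sqrt((n-2)/(1-rho^2)) = 2.8538 ~ t(7).
Step 5: Two-sided p-value from the t-distribution with 7 df = 0.024554.
Step 6: alpha = 0.1. reject H0.

rho = 0.7333, p = 0.024554, reject H0 at alpha = 0.1.


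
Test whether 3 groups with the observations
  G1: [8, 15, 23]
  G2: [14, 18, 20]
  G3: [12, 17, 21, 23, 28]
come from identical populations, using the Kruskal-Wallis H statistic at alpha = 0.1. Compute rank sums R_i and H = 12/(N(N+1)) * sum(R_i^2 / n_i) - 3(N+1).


Step 1: Combine all N = 11 observations and assign midranks.
sorted (value, group, rank): (8,G1,1), (12,G3,2), (14,G2,3), (15,G1,4), (17,G3,5), (18,G2,6), (20,G2,7), (21,G3,8), (23,G1,9.5), (23,G3,9.5), (28,G3,11)
Step 2: Sum ranks within each group.
R_1 = 14.5 (n_1 = 3)
R_2 = 16 (n_2 = 3)
R_3 = 35.5 (n_3 = 5)
Step 3: H = 12/(N(N+1)) * sum(R_i^2/n_i) - 3(N+1)
     = 12/(11*12) * (14.5^2/3 + 16^2/3 + 35.5^2/5) - 3*12
     = 0.090909 * 407.467 - 36
     = 1.042424.
Step 4: Ties present; correction factor C = 1 - 6/(11^3 - 11) = 0.995455. Corrected H = 1.042424 / 0.995455 = 1.047184.
Step 5: Under H0, H ~ chi^2(2); p-value = 0.592389.
Step 6: alpha = 0.1. fail to reject H0.

H = 1.0472, df = 2, p = 0.592389, fail to reject H0.


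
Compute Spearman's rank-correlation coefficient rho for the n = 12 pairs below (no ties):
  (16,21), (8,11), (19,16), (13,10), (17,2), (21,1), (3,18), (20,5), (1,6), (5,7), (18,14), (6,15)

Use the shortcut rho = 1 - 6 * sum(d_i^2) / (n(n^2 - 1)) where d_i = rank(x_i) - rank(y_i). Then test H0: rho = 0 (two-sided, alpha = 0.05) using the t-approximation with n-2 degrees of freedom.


Step 1: Rank x and y separately (midranks; no ties here).
rank(x): 16->7, 8->5, 19->10, 13->6, 17->8, 21->12, 3->2, 20->11, 1->1, 5->3, 18->9, 6->4
rank(y): 21->12, 11->7, 16->10, 10->6, 2->2, 1->1, 18->11, 5->3, 6->4, 7->5, 14->8, 15->9
Step 2: d_i = R_x(i) - R_y(i); compute d_i^2.
  (7-12)^2=25, (5-7)^2=4, (10-10)^2=0, (6-6)^2=0, (8-2)^2=36, (12-1)^2=121, (2-11)^2=81, (11-3)^2=64, (1-4)^2=9, (3-5)^2=4, (9-8)^2=1, (4-9)^2=25
sum(d^2) = 370.
Step 3: rho = 1 - 6*370 / (12*(12^2 - 1)) = 1 - 2220/1716 = -0.293706.
Step 4: Under H0, t = rho * sqrt((n-2)/(1-rho^2)) = -0.9716 ~ t(10).
Step 5: Two-sided p-value from the t-distribution with 10 df = 0.354148.
Step 6: alpha = 0.05. fail to reject H0.

rho = -0.2937, p = 0.354148, fail to reject H0 at alpha = 0.05.


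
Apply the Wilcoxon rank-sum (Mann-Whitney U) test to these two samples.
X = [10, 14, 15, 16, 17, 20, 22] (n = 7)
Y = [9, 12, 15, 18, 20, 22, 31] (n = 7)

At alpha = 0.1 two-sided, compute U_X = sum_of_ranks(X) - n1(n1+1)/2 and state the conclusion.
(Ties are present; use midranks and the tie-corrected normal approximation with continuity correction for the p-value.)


Step 1: Combine and sort all 14 observations; assign midranks.
sorted (value, group): (9,Y), (10,X), (12,Y), (14,X), (15,X), (15,Y), (16,X), (17,X), (18,Y), (20,X), (20,Y), (22,X), (22,Y), (31,Y)
ranks: 9->1, 10->2, 12->3, 14->4, 15->5.5, 15->5.5, 16->7, 17->8, 18->9, 20->10.5, 20->10.5, 22->12.5, 22->12.5, 31->14
Step 2: Rank sum for X: R1 = 2 + 4 + 5.5 + 7 + 8 + 10.5 + 12.5 = 49.5.
Step 3: U_X = R1 - n1(n1+1)/2 = 49.5 - 7*8/2 = 49.5 - 28 = 21.5.
       U_Y = n1*n2 - U_X = 49 - 21.5 = 27.5.
Step 4: Ties are present, so use the tie-corrected normal approximation (with continuity correction) for the p-value.
Step 5: p-value = 0.748592; compare to alpha = 0.1. fail to reject H0.

U_X = 21.5, p = 0.748592, fail to reject H0 at alpha = 0.1.


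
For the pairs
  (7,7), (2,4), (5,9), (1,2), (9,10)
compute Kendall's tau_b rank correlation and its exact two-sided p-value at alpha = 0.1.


Step 1: Enumerate the 10 unordered pairs (i,j) with i<j and classify each by sign(x_j-x_i) * sign(y_j-y_i).
  (1,2):dx=-5,dy=-3->C; (1,3):dx=-2,dy=+2->D; (1,4):dx=-6,dy=-5->C; (1,5):dx=+2,dy=+3->C
  (2,3):dx=+3,dy=+5->C; (2,4):dx=-1,dy=-2->C; (2,5):dx=+7,dy=+6->C; (3,4):dx=-4,dy=-7->C
  (3,5):dx=+4,dy=+1->C; (4,5):dx=+8,dy=+8->C
Step 2: C = 9, D = 1, total pairs = 10.
Step 3: tau = (C - D)/(n(n-1)/2) = (9 - 1)/10 = 0.800000.
Step 4: Exact two-sided p-value (enumerate n! = 120 permutations of y under H0): p = 0.083333.
Step 5: alpha = 0.1. reject H0.

tau_b = 0.8000 (C=9, D=1), p = 0.083333, reject H0.


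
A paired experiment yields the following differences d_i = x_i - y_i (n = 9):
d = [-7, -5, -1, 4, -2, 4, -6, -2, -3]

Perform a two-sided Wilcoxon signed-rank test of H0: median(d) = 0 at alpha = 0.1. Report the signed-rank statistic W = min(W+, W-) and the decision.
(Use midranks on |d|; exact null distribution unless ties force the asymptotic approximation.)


Step 1: Drop any zero differences (none here) and take |d_i|.
|d| = [7, 5, 1, 4, 2, 4, 6, 2, 3]
Step 2: Midrank |d_i| (ties get averaged ranks).
ranks: |7|->9, |5|->7, |1|->1, |4|->5.5, |2|->2.5, |4|->5.5, |6|->8, |2|->2.5, |3|->4
Step 3: Attach original signs; sum ranks with positive sign and with negative sign.
W+ = 5.5 + 5.5 = 11
W- = 9 + 7 + 1 + 2.5 + 8 + 2.5 + 4 = 34
(Check: W+ + W- = 45 should equal n(n+1)/2 = 45.)
Step 4: Test statistic W = min(W+, W-) = 11.
Step 5: Ties in |d|, so use the tie-corrected normal approximation.
        E[W] = n(n+1)/4 = 9*10/4 = 22.5.
        Tie groups: |d|=2 (t=2), |d|=4 (t=2); sum(t^3 - t) = 12.
        Var[W] = n(n+1)(2n+1)/24 - sum(t^3-t)/48 = 1710/24 - 12/48 = 71.
        z = (W - E[W]) / sqrt(Var[W]) = (11 - 22.5) / 8.4261 = -1.3648.
        Two-sided p = 2*Phi(z) = 0.172316.
Step 6: alpha = 0.1. fail to reject H0.

W+ = 11, W- = 34, W = min = 11, p = 0.172316, fail to reject H0.


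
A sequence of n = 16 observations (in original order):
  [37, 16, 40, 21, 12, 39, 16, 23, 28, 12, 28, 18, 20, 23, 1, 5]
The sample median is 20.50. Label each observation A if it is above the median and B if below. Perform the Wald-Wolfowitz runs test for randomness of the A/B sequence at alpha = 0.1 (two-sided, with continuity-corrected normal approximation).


Step 1: Compute median = 20.50; label A = above, B = below.
Labels in order: ABAABABAABABBABB  (n_A = 8, n_B = 8)
Step 2: Count runs R = 12.
Step 3: Under H0 (random ordering), E[R] = 2*n_A*n_B/(n_A+n_B) + 1 = 2*8*8/16 + 1 = 9.0000.
        Var[R] = 2*n_A*n_B*(2*n_A*n_B - n_A - n_B) / ((n_A+n_B)^2 * (n_A+n_B-1)) = 14336/3840 = 3.7333.
        SD[R] = 1.9322.
Step 4: Continuity-corrected z = (R - 0.5 - E[R]) / SD[R] = (12 - 0.5 - 9.0000) / 1.9322 = 1.2939.
Step 5: Two-sided p-value via normal approximation = 2*(1 - Phi(|z|)) = 0.195709.
Step 6: alpha = 0.1. fail to reject H0.

R = 12, z = 1.2939, p = 0.195709, fail to reject H0.


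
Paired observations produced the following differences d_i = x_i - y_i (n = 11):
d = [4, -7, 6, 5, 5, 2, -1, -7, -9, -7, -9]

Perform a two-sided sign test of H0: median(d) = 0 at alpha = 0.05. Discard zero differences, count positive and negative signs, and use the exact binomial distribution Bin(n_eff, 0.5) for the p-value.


Step 1: Discard zero differences. Original n = 11; n_eff = number of nonzero differences = 11.
Nonzero differences (with sign): +4, -7, +6, +5, +5, +2, -1, -7, -9, -7, -9
Step 2: Count signs: positive = 5, negative = 6.
Step 3: Under H0: P(positive) = 0.5, so the number of positives S ~ Bin(11, 0.5).
Step 4: Two-sided exact p-value = sum of Bin(11,0.5) probabilities at or below the observed probability = 1.000000.
Step 5: alpha = 0.05. fail to reject H0.

n_eff = 11, pos = 5, neg = 6, p = 1.000000, fail to reject H0.


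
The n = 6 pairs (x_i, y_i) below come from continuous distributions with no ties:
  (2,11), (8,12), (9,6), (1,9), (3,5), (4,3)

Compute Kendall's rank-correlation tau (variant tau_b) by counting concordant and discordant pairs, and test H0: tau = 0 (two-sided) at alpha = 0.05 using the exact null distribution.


Step 1: Enumerate the 15 unordered pairs (i,j) with i<j and classify each by sign(x_j-x_i) * sign(y_j-y_i).
  (1,2):dx=+6,dy=+1->C; (1,3):dx=+7,dy=-5->D; (1,4):dx=-1,dy=-2->C; (1,5):dx=+1,dy=-6->D
  (1,6):dx=+2,dy=-8->D; (2,3):dx=+1,dy=-6->D; (2,4):dx=-7,dy=-3->C; (2,5):dx=-5,dy=-7->C
  (2,6):dx=-4,dy=-9->C; (3,4):dx=-8,dy=+3->D; (3,5):dx=-6,dy=-1->C; (3,6):dx=-5,dy=-3->C
  (4,5):dx=+2,dy=-4->D; (4,6):dx=+3,dy=-6->D; (5,6):dx=+1,dy=-2->D
Step 2: C = 7, D = 8, total pairs = 15.
Step 3: tau = (C - D)/(n(n-1)/2) = (7 - 8)/15 = -0.066667.
Step 4: Exact two-sided p-value (enumerate n! = 720 permutations of y under H0): p = 1.000000.
Step 5: alpha = 0.05. fail to reject H0.

tau_b = -0.0667 (C=7, D=8), p = 1.000000, fail to reject H0.


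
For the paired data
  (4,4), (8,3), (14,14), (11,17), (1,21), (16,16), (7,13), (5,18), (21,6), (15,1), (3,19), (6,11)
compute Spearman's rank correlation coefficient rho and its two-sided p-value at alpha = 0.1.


Step 1: Rank x and y separately (midranks; no ties here).
rank(x): 4->3, 8->7, 14->9, 11->8, 1->1, 16->11, 7->6, 5->4, 21->12, 15->10, 3->2, 6->5
rank(y): 4->3, 3->2, 14->7, 17->9, 21->12, 16->8, 13->6, 18->10, 6->4, 1->1, 19->11, 11->5
Step 2: d_i = R_x(i) - R_y(i); compute d_i^2.
  (3-3)^2=0, (7-2)^2=25, (9-7)^2=4, (8-9)^2=1, (1-12)^2=121, (11-8)^2=9, (6-6)^2=0, (4-10)^2=36, (12-4)^2=64, (10-1)^2=81, (2-11)^2=81, (5-5)^2=0
sum(d^2) = 422.
Step 3: rho = 1 - 6*422 / (12*(12^2 - 1)) = 1 - 2532/1716 = -0.475524.
Step 4: Under H0, t = rho * sqrt((n-2)/(1-rho^2)) = -1.7094 ~ t(10).
Step 5: Two-sided p-value from the t-distribution with 10 df = 0.118176.
Step 6: alpha = 0.1. fail to reject H0.

rho = -0.4755, p = 0.118176, fail to reject H0 at alpha = 0.1.


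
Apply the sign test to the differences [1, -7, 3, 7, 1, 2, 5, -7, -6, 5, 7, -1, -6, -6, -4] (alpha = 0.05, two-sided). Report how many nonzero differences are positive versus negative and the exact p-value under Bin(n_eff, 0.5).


Step 1: Discard zero differences. Original n = 15; n_eff = number of nonzero differences = 15.
Nonzero differences (with sign): +1, -7, +3, +7, +1, +2, +5, -7, -6, +5, +7, -1, -6, -6, -4
Step 2: Count signs: positive = 8, negative = 7.
Step 3: Under H0: P(positive) = 0.5, so the number of positives S ~ Bin(15, 0.5).
Step 4: Two-sided exact p-value = sum of Bin(15,0.5) probabilities at or below the observed probability = 1.000000.
Step 5: alpha = 0.05. fail to reject H0.

n_eff = 15, pos = 8, neg = 7, p = 1.000000, fail to reject H0.


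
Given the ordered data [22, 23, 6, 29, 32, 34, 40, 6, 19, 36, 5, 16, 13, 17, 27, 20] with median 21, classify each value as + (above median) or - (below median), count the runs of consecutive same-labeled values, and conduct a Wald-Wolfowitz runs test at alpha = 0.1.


Step 1: Compute median = 21; label A = above, B = below.
Labels in order: AABAAAABBABBBBAB  (n_A = 8, n_B = 8)
Step 2: Count runs R = 8.
Step 3: Under H0 (random ordering), E[R] = 2*n_A*n_B/(n_A+n_B) + 1 = 2*8*8/16 + 1 = 9.0000.
        Var[R] = 2*n_A*n_B*(2*n_A*n_B - n_A - n_B) / ((n_A+n_B)^2 * (n_A+n_B-1)) = 14336/3840 = 3.7333.
        SD[R] = 1.9322.
Step 4: Continuity-corrected z = (R + 0.5 - E[R]) / SD[R] = (8 + 0.5 - 9.0000) / 1.9322 = -0.2588.
Step 5: Two-sided p-value via normal approximation = 2*(1 - Phi(|z|)) = 0.795809.
Step 6: alpha = 0.1. fail to reject H0.

R = 8, z = -0.2588, p = 0.795809, fail to reject H0.


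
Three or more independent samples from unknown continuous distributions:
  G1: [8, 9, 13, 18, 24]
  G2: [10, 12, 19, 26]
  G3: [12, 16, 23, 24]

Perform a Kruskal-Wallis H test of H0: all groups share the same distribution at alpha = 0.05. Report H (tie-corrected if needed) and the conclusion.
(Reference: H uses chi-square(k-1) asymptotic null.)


Step 1: Combine all N = 13 observations and assign midranks.
sorted (value, group, rank): (8,G1,1), (9,G1,2), (10,G2,3), (12,G2,4.5), (12,G3,4.5), (13,G1,6), (16,G3,7), (18,G1,8), (19,G2,9), (23,G3,10), (24,G1,11.5), (24,G3,11.5), (26,G2,13)
Step 2: Sum ranks within each group.
R_1 = 28.5 (n_1 = 5)
R_2 = 29.5 (n_2 = 4)
R_3 = 33 (n_3 = 4)
Step 3: H = 12/(N(N+1)) * sum(R_i^2/n_i) - 3(N+1)
     = 12/(13*14) * (28.5^2/5 + 29.5^2/4 + 33^2/4) - 3*14
     = 0.065934 * 652.263 - 42
     = 1.006319.
Step 4: Ties present; correction factor C = 1 - 12/(13^3 - 13) = 0.994505. Corrected H = 1.006319 / 0.994505 = 1.011878.
Step 5: Under H0, H ~ chi^2(2); p-value = 0.602939.
Step 6: alpha = 0.05. fail to reject H0.

H = 1.0119, df = 2, p = 0.602939, fail to reject H0.


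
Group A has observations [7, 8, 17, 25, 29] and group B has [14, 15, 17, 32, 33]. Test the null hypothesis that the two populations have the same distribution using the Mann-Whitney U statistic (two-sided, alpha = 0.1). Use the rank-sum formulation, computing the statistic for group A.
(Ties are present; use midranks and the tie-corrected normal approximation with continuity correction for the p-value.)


Step 1: Combine and sort all 10 observations; assign midranks.
sorted (value, group): (7,X), (8,X), (14,Y), (15,Y), (17,X), (17,Y), (25,X), (29,X), (32,Y), (33,Y)
ranks: 7->1, 8->2, 14->3, 15->4, 17->5.5, 17->5.5, 25->7, 29->8, 32->9, 33->10
Step 2: Rank sum for X: R1 = 1 + 2 + 5.5 + 7 + 8 = 23.5.
Step 3: U_X = R1 - n1(n1+1)/2 = 23.5 - 5*6/2 = 23.5 - 15 = 8.5.
       U_Y = n1*n2 - U_X = 25 - 8.5 = 16.5.
Step 4: Ties are present, so use the tie-corrected normal approximation (with continuity correction) for the p-value.
Step 5: p-value = 0.463344; compare to alpha = 0.1. fail to reject H0.

U_X = 8.5, p = 0.463344, fail to reject H0 at alpha = 0.1.


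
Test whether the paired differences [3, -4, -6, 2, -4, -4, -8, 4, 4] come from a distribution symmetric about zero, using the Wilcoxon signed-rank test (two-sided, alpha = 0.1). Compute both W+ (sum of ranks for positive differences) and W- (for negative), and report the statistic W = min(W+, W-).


Step 1: Drop any zero differences (none here) and take |d_i|.
|d| = [3, 4, 6, 2, 4, 4, 8, 4, 4]
Step 2: Midrank |d_i| (ties get averaged ranks).
ranks: |3|->2, |4|->5, |6|->8, |2|->1, |4|->5, |4|->5, |8|->9, |4|->5, |4|->5
Step 3: Attach original signs; sum ranks with positive sign and with negative sign.
W+ = 2 + 1 + 5 + 5 = 13
W- = 5 + 8 + 5 + 5 + 9 = 32
(Check: W+ + W- = 45 should equal n(n+1)/2 = 45.)
Step 4: Test statistic W = min(W+, W-) = 13.
Step 5: Ties in |d|, so use the tie-corrected normal approximation.
        E[W] = n(n+1)/4 = 9*10/4 = 22.5.
        Tie groups: |d|=4 (t=5); sum(t^3 - t) = 120.
        Var[W] = n(n+1)(2n+1)/24 - sum(t^3-t)/48 = 1710/24 - 120/48 = 68.75.
        z = (W - E[W]) / sqrt(Var[W]) = (13 - 22.5) / 8.2916 = -1.1457.
        Two-sided p = 2*Phi(z) = 0.251901.
Step 6: alpha = 0.1. fail to reject H0.

W+ = 13, W- = 32, W = min = 13, p = 0.251901, fail to reject H0.


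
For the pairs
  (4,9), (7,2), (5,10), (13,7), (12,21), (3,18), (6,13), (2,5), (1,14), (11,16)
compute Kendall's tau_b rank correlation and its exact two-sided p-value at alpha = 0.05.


Step 1: Enumerate the 45 unordered pairs (i,j) with i<j and classify each by sign(x_j-x_i) * sign(y_j-y_i).
  (1,2):dx=+3,dy=-7->D; (1,3):dx=+1,dy=+1->C; (1,4):dx=+9,dy=-2->D; (1,5):dx=+8,dy=+12->C
  (1,6):dx=-1,dy=+9->D; (1,7):dx=+2,dy=+4->C; (1,8):dx=-2,dy=-4->C; (1,9):dx=-3,dy=+5->D
  (1,10):dx=+7,dy=+7->C; (2,3):dx=-2,dy=+8->D; (2,4):dx=+6,dy=+5->C; (2,5):dx=+5,dy=+19->C
  (2,6):dx=-4,dy=+16->D; (2,7):dx=-1,dy=+11->D; (2,8):dx=-5,dy=+3->D; (2,9):dx=-6,dy=+12->D
  (2,10):dx=+4,dy=+14->C; (3,4):dx=+8,dy=-3->D; (3,5):dx=+7,dy=+11->C; (3,6):dx=-2,dy=+8->D
  (3,7):dx=+1,dy=+3->C; (3,8):dx=-3,dy=-5->C; (3,9):dx=-4,dy=+4->D; (3,10):dx=+6,dy=+6->C
  (4,5):dx=-1,dy=+14->D; (4,6):dx=-10,dy=+11->D; (4,7):dx=-7,dy=+6->D; (4,8):dx=-11,dy=-2->C
  (4,9):dx=-12,dy=+7->D; (4,10):dx=-2,dy=+9->D; (5,6):dx=-9,dy=-3->C; (5,7):dx=-6,dy=-8->C
  (5,8):dx=-10,dy=-16->C; (5,9):dx=-11,dy=-7->C; (5,10):dx=-1,dy=-5->C; (6,7):dx=+3,dy=-5->D
  (6,8):dx=-1,dy=-13->C; (6,9):dx=-2,dy=-4->C; (6,10):dx=+8,dy=-2->D; (7,8):dx=-4,dy=-8->C
  (7,9):dx=-5,dy=+1->D; (7,10):dx=+5,dy=+3->C; (8,9):dx=-1,dy=+9->D; (8,10):dx=+9,dy=+11->C
  (9,10):dx=+10,dy=+2->C
Step 2: C = 24, D = 21, total pairs = 45.
Step 3: tau = (C - D)/(n(n-1)/2) = (24 - 21)/45 = 0.066667.
Step 4: Exact two-sided p-value (enumerate n! = 3628800 permutations of y under H0): p = 0.861801.
Step 5: alpha = 0.05. fail to reject H0.

tau_b = 0.0667 (C=24, D=21), p = 0.861801, fail to reject H0.


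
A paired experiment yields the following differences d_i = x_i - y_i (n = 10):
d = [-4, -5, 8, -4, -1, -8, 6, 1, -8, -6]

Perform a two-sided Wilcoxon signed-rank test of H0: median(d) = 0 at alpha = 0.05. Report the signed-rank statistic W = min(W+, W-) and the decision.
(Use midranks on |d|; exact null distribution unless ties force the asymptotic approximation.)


Step 1: Drop any zero differences (none here) and take |d_i|.
|d| = [4, 5, 8, 4, 1, 8, 6, 1, 8, 6]
Step 2: Midrank |d_i| (ties get averaged ranks).
ranks: |4|->3.5, |5|->5, |8|->9, |4|->3.5, |1|->1.5, |8|->9, |6|->6.5, |1|->1.5, |8|->9, |6|->6.5
Step 3: Attach original signs; sum ranks with positive sign and with negative sign.
W+ = 9 + 6.5 + 1.5 = 17
W- = 3.5 + 5 + 3.5 + 1.5 + 9 + 9 + 6.5 = 38
(Check: W+ + W- = 55 should equal n(n+1)/2 = 55.)
Step 4: Test statistic W = min(W+, W-) = 17.
Step 5: Ties in |d|, so use the tie-corrected normal approximation.
        E[W] = n(n+1)/4 = 10*11/4 = 27.5.
        Tie groups: |d|=1 (t=2), |d|=4 (t=2), |d|=6 (t=2), |d|=8 (t=3); sum(t^3 - t) = 42.
        Var[W] = n(n+1)(2n+1)/24 - sum(t^3-t)/48 = 2310/24 - 42/48 = 95.375.
        z = (W - E[W]) / sqrt(Var[W]) = (17 - 27.5) / 9.7660 = -1.0752.
        Two-sided p = 2*Phi(z) = 0.282304.
Step 6: alpha = 0.05. fail to reject H0.

W+ = 17, W- = 38, W = min = 17, p = 0.282304, fail to reject H0.


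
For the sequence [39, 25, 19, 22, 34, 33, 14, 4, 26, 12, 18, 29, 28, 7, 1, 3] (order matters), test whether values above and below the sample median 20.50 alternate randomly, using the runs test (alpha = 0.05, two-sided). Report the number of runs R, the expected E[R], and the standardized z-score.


Step 1: Compute median = 20.50; label A = above, B = below.
Labels in order: AABAAABBABBAABBB  (n_A = 8, n_B = 8)
Step 2: Count runs R = 8.
Step 3: Under H0 (random ordering), E[R] = 2*n_A*n_B/(n_A+n_B) + 1 = 2*8*8/16 + 1 = 9.0000.
        Var[R] = 2*n_A*n_B*(2*n_A*n_B - n_A - n_B) / ((n_A+n_B)^2 * (n_A+n_B-1)) = 14336/3840 = 3.7333.
        SD[R] = 1.9322.
Step 4: Continuity-corrected z = (R + 0.5 - E[R]) / SD[R] = (8 + 0.5 - 9.0000) / 1.9322 = -0.2588.
Step 5: Two-sided p-value via normal approximation = 2*(1 - Phi(|z|)) = 0.795809.
Step 6: alpha = 0.05. fail to reject H0.

R = 8, z = -0.2588, p = 0.795809, fail to reject H0.


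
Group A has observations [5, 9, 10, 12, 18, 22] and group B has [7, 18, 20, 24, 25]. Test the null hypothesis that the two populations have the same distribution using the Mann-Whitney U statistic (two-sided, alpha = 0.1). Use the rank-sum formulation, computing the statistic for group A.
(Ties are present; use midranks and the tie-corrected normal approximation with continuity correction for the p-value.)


Step 1: Combine and sort all 11 observations; assign midranks.
sorted (value, group): (5,X), (7,Y), (9,X), (10,X), (12,X), (18,X), (18,Y), (20,Y), (22,X), (24,Y), (25,Y)
ranks: 5->1, 7->2, 9->3, 10->4, 12->5, 18->6.5, 18->6.5, 20->8, 22->9, 24->10, 25->11
Step 2: Rank sum for X: R1 = 1 + 3 + 4 + 5 + 6.5 + 9 = 28.5.
Step 3: U_X = R1 - n1(n1+1)/2 = 28.5 - 6*7/2 = 28.5 - 21 = 7.5.
       U_Y = n1*n2 - U_X = 30 - 7.5 = 22.5.
Step 4: Ties are present, so use the tie-corrected normal approximation (with continuity correction) for the p-value.
Step 5: p-value = 0.200217; compare to alpha = 0.1. fail to reject H0.

U_X = 7.5, p = 0.200217, fail to reject H0 at alpha = 0.1.


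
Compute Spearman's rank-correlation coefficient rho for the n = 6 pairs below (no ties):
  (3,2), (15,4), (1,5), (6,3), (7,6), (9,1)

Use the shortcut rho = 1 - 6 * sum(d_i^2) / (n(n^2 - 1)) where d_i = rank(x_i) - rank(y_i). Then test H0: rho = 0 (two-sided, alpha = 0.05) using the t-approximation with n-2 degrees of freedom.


Step 1: Rank x and y separately (midranks; no ties here).
rank(x): 3->2, 15->6, 1->1, 6->3, 7->4, 9->5
rank(y): 2->2, 4->4, 5->5, 3->3, 6->6, 1->1
Step 2: d_i = R_x(i) - R_y(i); compute d_i^2.
  (2-2)^2=0, (6-4)^2=4, (1-5)^2=16, (3-3)^2=0, (4-6)^2=4, (5-1)^2=16
sum(d^2) = 40.
Step 3: rho = 1 - 6*40 / (6*(6^2 - 1)) = 1 - 240/210 = -0.142857.
Step 4: Under H0, t = rho * sqrt((n-2)/(1-rho^2)) = -0.2887 ~ t(4).
Step 5: Two-sided p-value from the t-distribution with 4 df = 0.787172.
Step 6: alpha = 0.05. fail to reject H0.

rho = -0.1429, p = 0.787172, fail to reject H0 at alpha = 0.05.


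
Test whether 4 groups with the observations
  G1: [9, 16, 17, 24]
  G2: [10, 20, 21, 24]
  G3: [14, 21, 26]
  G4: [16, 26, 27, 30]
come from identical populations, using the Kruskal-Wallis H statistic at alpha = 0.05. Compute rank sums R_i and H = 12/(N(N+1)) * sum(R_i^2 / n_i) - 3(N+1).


Step 1: Combine all N = 15 observations and assign midranks.
sorted (value, group, rank): (9,G1,1), (10,G2,2), (14,G3,3), (16,G1,4.5), (16,G4,4.5), (17,G1,6), (20,G2,7), (21,G2,8.5), (21,G3,8.5), (24,G1,10.5), (24,G2,10.5), (26,G3,12.5), (26,G4,12.5), (27,G4,14), (30,G4,15)
Step 2: Sum ranks within each group.
R_1 = 22 (n_1 = 4)
R_2 = 28 (n_2 = 4)
R_3 = 24 (n_3 = 3)
R_4 = 46 (n_4 = 4)
Step 3: H = 12/(N(N+1)) * sum(R_i^2/n_i) - 3(N+1)
     = 12/(15*16) * (22^2/4 + 28^2/4 + 24^2/3 + 46^2/4) - 3*16
     = 0.050000 * 1038 - 48
     = 3.900000.
Step 4: Ties present; correction factor C = 1 - 24/(15^3 - 15) = 0.992857. Corrected H = 3.900000 / 0.992857 = 3.928058.
Step 5: Under H0, H ~ chi^2(3); p-value = 0.269338.
Step 6: alpha = 0.05. fail to reject H0.

H = 3.9281, df = 3, p = 0.269338, fail to reject H0.


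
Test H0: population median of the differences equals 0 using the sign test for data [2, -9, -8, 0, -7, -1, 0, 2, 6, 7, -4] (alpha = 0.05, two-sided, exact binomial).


Step 1: Discard zero differences. Original n = 11; n_eff = number of nonzero differences = 9.
Nonzero differences (with sign): +2, -9, -8, -7, -1, +2, +6, +7, -4
Step 2: Count signs: positive = 4, negative = 5.
Step 3: Under H0: P(positive) = 0.5, so the number of positives S ~ Bin(9, 0.5).
Step 4: Two-sided exact p-value = sum of Bin(9,0.5) probabilities at or below the observed probability = 1.000000.
Step 5: alpha = 0.05. fail to reject H0.

n_eff = 9, pos = 4, neg = 5, p = 1.000000, fail to reject H0.


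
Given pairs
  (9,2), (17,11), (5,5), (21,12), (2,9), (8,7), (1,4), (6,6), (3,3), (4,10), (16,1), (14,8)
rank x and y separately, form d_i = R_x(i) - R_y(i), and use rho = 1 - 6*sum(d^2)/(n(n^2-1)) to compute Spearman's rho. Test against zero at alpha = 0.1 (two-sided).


Step 1: Rank x and y separately (midranks; no ties here).
rank(x): 9->8, 17->11, 5->5, 21->12, 2->2, 8->7, 1->1, 6->6, 3->3, 4->4, 16->10, 14->9
rank(y): 2->2, 11->11, 5->5, 12->12, 9->9, 7->7, 4->4, 6->6, 3->3, 10->10, 1->1, 8->8
Step 2: d_i = R_x(i) - R_y(i); compute d_i^2.
  (8-2)^2=36, (11-11)^2=0, (5-5)^2=0, (12-12)^2=0, (2-9)^2=49, (7-7)^2=0, (1-4)^2=9, (6-6)^2=0, (3-3)^2=0, (4-10)^2=36, (10-1)^2=81, (9-8)^2=1
sum(d^2) = 212.
Step 3: rho = 1 - 6*212 / (12*(12^2 - 1)) = 1 - 1272/1716 = 0.258741.
Step 4: Under H0, t = rho * sqrt((n-2)/(1-rho^2)) = 0.8471 ~ t(10).
Step 5: Two-sided p-value from the t-distribution with 10 df = 0.416775.
Step 6: alpha = 0.1. fail to reject H0.

rho = 0.2587, p = 0.416775, fail to reject H0 at alpha = 0.1.


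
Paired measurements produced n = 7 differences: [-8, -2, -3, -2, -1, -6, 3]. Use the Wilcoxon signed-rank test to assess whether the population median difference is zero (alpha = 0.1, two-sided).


Step 1: Drop any zero differences (none here) and take |d_i|.
|d| = [8, 2, 3, 2, 1, 6, 3]
Step 2: Midrank |d_i| (ties get averaged ranks).
ranks: |8|->7, |2|->2.5, |3|->4.5, |2|->2.5, |1|->1, |6|->6, |3|->4.5
Step 3: Attach original signs; sum ranks with positive sign and with negative sign.
W+ = 4.5 = 4.5
W- = 7 + 2.5 + 4.5 + 2.5 + 1 + 6 = 23.5
(Check: W+ + W- = 28 should equal n(n+1)/2 = 28.)
Step 4: Test statistic W = min(W+, W-) = 4.5.
Step 5: Ties in |d|, so use the tie-corrected normal approximation.
        E[W] = n(n+1)/4 = 7*8/4 = 14.
        Tie groups: |d|=2 (t=2), |d|=3 (t=2); sum(t^3 - t) = 12.
        Var[W] = n(n+1)(2n+1)/24 - sum(t^3-t)/48 = 840/24 - 12/48 = 34.75.
        z = (W - E[W]) / sqrt(Var[W]) = (4.5 - 14) / 5.8949 = -1.6116.
        Two-sided p = 2*Phi(z) = 0.107058.
Step 6: alpha = 0.1. fail to reject H0.

W+ = 4.5, W- = 23.5, W = min = 4.5, p = 0.107058, fail to reject H0.


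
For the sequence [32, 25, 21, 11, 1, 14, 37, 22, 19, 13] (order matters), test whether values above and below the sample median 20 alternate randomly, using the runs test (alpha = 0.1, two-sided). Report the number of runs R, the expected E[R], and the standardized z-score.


Step 1: Compute median = 20; label A = above, B = below.
Labels in order: AAABBBAABB  (n_A = 5, n_B = 5)
Step 2: Count runs R = 4.
Step 3: Under H0 (random ordering), E[R] = 2*n_A*n_B/(n_A+n_B) + 1 = 2*5*5/10 + 1 = 6.0000.
        Var[R] = 2*n_A*n_B*(2*n_A*n_B - n_A - n_B) / ((n_A+n_B)^2 * (n_A+n_B-1)) = 2000/900 = 2.2222.
        SD[R] = 1.4907.
Step 4: Continuity-corrected z = (R + 0.5 - E[R]) / SD[R] = (4 + 0.5 - 6.0000) / 1.4907 = -1.0062.
Step 5: Two-sided p-value via normal approximation = 2*(1 - Phi(|z|)) = 0.314305.
Step 6: alpha = 0.1. fail to reject H0.

R = 4, z = -1.0062, p = 0.314305, fail to reject H0.


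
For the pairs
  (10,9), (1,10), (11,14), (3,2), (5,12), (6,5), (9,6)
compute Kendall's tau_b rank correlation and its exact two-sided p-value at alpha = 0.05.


Step 1: Enumerate the 21 unordered pairs (i,j) with i<j and classify each by sign(x_j-x_i) * sign(y_j-y_i).
  (1,2):dx=-9,dy=+1->D; (1,3):dx=+1,dy=+5->C; (1,4):dx=-7,dy=-7->C; (1,5):dx=-5,dy=+3->D
  (1,6):dx=-4,dy=-4->C; (1,7):dx=-1,dy=-3->C; (2,3):dx=+10,dy=+4->C; (2,4):dx=+2,dy=-8->D
  (2,5):dx=+4,dy=+2->C; (2,6):dx=+5,dy=-5->D; (2,7):dx=+8,dy=-4->D; (3,4):dx=-8,dy=-12->C
  (3,5):dx=-6,dy=-2->C; (3,6):dx=-5,dy=-9->C; (3,7):dx=-2,dy=-8->C; (4,5):dx=+2,dy=+10->C
  (4,6):dx=+3,dy=+3->C; (4,7):dx=+6,dy=+4->C; (5,6):dx=+1,dy=-7->D; (5,7):dx=+4,dy=-6->D
  (6,7):dx=+3,dy=+1->C
Step 2: C = 14, D = 7, total pairs = 21.
Step 3: tau = (C - D)/(n(n-1)/2) = (14 - 7)/21 = 0.333333.
Step 4: Exact two-sided p-value (enumerate n! = 5040 permutations of y under H0): p = 0.381349.
Step 5: alpha = 0.05. fail to reject H0.

tau_b = 0.3333 (C=14, D=7), p = 0.381349, fail to reject H0.


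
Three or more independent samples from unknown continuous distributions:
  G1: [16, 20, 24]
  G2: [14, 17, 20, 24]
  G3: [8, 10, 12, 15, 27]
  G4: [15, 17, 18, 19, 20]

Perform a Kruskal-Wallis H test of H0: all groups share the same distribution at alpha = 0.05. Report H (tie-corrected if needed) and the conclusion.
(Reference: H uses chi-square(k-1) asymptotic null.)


Step 1: Combine all N = 17 observations and assign midranks.
sorted (value, group, rank): (8,G3,1), (10,G3,2), (12,G3,3), (14,G2,4), (15,G3,5.5), (15,G4,5.5), (16,G1,7), (17,G2,8.5), (17,G4,8.5), (18,G4,10), (19,G4,11), (20,G1,13), (20,G2,13), (20,G4,13), (24,G1,15.5), (24,G2,15.5), (27,G3,17)
Step 2: Sum ranks within each group.
R_1 = 35.5 (n_1 = 3)
R_2 = 41 (n_2 = 4)
R_3 = 28.5 (n_3 = 5)
R_4 = 48 (n_4 = 5)
Step 3: H = 12/(N(N+1)) * sum(R_i^2/n_i) - 3(N+1)
     = 12/(17*18) * (35.5^2/3 + 41^2/4 + 28.5^2/5 + 48^2/5) - 3*18
     = 0.039216 * 1463.58 - 54
     = 3.395425.
Step 4: Ties present; correction factor C = 1 - 42/(17^3 - 17) = 0.991422. Corrected H = 3.395425 / 0.991422 = 3.424804.
Step 5: Under H0, H ~ chi^2(3); p-value = 0.330647.
Step 6: alpha = 0.05. fail to reject H0.

H = 3.4248, df = 3, p = 0.330647, fail to reject H0.


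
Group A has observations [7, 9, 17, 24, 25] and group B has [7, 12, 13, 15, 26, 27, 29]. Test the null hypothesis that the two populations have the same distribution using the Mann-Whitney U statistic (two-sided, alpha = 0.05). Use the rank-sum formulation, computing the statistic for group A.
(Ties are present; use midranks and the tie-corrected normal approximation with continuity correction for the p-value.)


Step 1: Combine and sort all 12 observations; assign midranks.
sorted (value, group): (7,X), (7,Y), (9,X), (12,Y), (13,Y), (15,Y), (17,X), (24,X), (25,X), (26,Y), (27,Y), (29,Y)
ranks: 7->1.5, 7->1.5, 9->3, 12->4, 13->5, 15->6, 17->7, 24->8, 25->9, 26->10, 27->11, 29->12
Step 2: Rank sum for X: R1 = 1.5 + 3 + 7 + 8 + 9 = 28.5.
Step 3: U_X = R1 - n1(n1+1)/2 = 28.5 - 5*6/2 = 28.5 - 15 = 13.5.
       U_Y = n1*n2 - U_X = 35 - 13.5 = 21.5.
Step 4: Ties are present, so use the tie-corrected normal approximation (with continuity correction) for the p-value.
Step 5: p-value = 0.569088; compare to alpha = 0.05. fail to reject H0.

U_X = 13.5, p = 0.569088, fail to reject H0 at alpha = 0.05.
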